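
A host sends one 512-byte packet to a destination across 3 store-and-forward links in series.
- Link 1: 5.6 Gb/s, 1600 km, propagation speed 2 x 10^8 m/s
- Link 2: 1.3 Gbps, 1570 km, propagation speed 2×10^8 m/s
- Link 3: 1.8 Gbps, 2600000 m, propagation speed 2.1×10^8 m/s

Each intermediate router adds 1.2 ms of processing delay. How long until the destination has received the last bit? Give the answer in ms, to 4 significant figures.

L = 512 × 8 = 4096 bits.
Transmission delays (L/R per hop): 0.000731429, 0.00315077, 0.00227556 ms; sum = 0.00615775 ms.
Propagation delays (d/s per hop): 8, 7.85, 12.381 ms; sum = 28.231 ms.
Processing at 2 router(s): 2 × 1.2 ms = 2.4 ms.
End-to-end = 30.64 ms.

30.64 ms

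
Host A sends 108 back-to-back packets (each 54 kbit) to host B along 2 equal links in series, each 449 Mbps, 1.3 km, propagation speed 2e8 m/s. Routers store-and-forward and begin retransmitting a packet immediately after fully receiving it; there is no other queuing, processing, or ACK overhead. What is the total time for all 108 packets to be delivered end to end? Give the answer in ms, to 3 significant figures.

13.1 ms

Per-hop transmission t_tx = L/R = 54000/449000000 = 0.120267 ms.
Per-hop propagation t_prop = 1300/200000000 = 0.0065 ms.
Pipeline fill: first packet needs 2·t_tx to clear all hops; remaining 107 packets each add one t_tx.
Total = (2+108-1)·t_tx + 2·t_prop = 109·0.120267 + 2·0.0065 = 13.1 ms.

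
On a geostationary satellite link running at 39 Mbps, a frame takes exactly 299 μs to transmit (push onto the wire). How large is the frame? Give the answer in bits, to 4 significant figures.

11660 bits

L = R × t_tx = 39000000 b/s × 0.000299 s = 11661 bits.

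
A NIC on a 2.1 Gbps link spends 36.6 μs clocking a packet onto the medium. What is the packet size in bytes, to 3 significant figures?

L = R × t_tx = 2100000000 b/s × 3.66e-05 s = 76860 bits.
In bytes: 76860 / 8 = 9610 bytes.

9610 bytes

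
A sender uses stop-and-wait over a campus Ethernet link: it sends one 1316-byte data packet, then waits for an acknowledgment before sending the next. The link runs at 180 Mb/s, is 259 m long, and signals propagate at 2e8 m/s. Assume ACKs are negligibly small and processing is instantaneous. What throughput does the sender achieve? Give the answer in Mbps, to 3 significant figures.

172 Mbps

t_tx = L/R = 10528/180000000 = 5.84889e-05 s.
t_prop = 259/200000000 = 1.295e-06 s; RTT = 2.59e-06 s.
Cycle = t_tx + RTT = 6.10789e-05 s.
Throughput = L / cycle = 10528 / 6.10789e-05 = 172 Mbps.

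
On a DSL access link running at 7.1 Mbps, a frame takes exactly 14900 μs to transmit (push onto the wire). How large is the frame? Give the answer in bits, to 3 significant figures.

106000 bits

L = R × t_tx = 7100000 b/s × 0.0149 s = 105790 bits.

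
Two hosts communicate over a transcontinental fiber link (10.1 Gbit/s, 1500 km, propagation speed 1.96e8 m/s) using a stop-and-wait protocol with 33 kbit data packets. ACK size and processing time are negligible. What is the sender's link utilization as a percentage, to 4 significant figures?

t_tx = L/R = 33000/10100000000 = 3.26733e-06 s.
t_prop = 1500000/196000000 = 0.00765306 s; RTT = 0.0153061 s.
Cycle = t_tx + RTT = 0.0153094 s.
Utilization = t_tx / cycle = 3.26733e-06/0.0153094 = 0.02134 %.

0.02134 %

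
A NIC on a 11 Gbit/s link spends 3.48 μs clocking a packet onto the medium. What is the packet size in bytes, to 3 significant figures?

4790 bytes

L = R × t_tx = 11000000000 b/s × 3.48e-06 s = 38280 bits.
In bytes: 38280 / 8 = 4790 bytes.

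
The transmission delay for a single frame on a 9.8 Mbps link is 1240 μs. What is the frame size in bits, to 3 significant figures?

L = R × t_tx = 9800000 b/s × 0.00124 s = 12152 bits.

12200 bits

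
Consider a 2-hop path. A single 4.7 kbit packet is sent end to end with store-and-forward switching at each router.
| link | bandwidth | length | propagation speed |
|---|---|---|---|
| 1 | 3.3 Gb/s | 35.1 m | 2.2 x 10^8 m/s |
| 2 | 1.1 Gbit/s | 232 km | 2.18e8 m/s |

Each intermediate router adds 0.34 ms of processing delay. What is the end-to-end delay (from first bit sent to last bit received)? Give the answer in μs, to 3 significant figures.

L = 4700 bits.
Transmission delays (L/R per hop): 1.42424, 4.27273 μs; sum = 5.69697 μs.
Propagation delays (d/s per hop): 0.159545, 1064.22 μs; sum = 1064.38 μs.
Processing at 1 router(s): 1 × 0.34 ms = 340 μs.
End-to-end = 1410 μs.

1410 μs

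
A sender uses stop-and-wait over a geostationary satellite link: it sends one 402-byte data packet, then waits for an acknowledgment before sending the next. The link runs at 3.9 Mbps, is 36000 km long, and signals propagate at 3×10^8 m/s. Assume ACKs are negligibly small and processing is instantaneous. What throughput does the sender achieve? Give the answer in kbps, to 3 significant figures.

t_tx = L/R = 3216/3900000 = 0.000824615 s.
t_prop = 36000000/300000000 = 0.12 s; RTT = 0.24 s.
Cycle = t_tx + RTT = 0.240825 s.
Throughput = L / cycle = 3216 / 0.240825 = 13.4 kbps.

13.4 kbps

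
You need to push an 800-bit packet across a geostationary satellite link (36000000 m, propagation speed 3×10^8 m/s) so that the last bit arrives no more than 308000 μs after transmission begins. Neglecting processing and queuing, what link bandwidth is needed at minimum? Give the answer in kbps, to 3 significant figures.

Propagation delay = 36000000 / 300000000 = 120000 μs.
Transmission budget = 308000 − 120000 = 188000 μs.
R ≥ L / t_tx = 800 bits / 0.188 s = 4.26 kbps.

4.26 kbps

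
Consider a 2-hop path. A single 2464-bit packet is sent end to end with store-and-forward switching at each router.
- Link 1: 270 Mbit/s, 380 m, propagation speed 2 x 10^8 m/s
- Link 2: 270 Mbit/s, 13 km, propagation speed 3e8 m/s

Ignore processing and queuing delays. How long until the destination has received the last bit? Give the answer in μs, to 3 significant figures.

63.5 μs

Transmission delay per hop = L/R = 2464/270000000 = 9.12593 μs; 2 hops → 18.2519 μs.
Propagation delays (d/s per hop): 1.9, 43.3333 μs; sum = 45.2333 μs.
End-to-end = 63.5 μs.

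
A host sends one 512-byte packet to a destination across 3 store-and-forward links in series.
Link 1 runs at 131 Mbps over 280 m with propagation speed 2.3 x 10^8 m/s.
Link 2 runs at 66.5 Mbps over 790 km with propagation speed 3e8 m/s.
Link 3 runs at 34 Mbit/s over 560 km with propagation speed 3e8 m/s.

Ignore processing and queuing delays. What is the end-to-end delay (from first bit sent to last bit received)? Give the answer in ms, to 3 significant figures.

4.71 ms

L = 512 × 8 = 4096 bits.
Transmission delays (L/R per hop): 0.0312672, 0.061594, 0.120471 ms; sum = 0.213332 ms.
Propagation delays (d/s per hop): 0.00121739, 2.63333, 1.86667 ms; sum = 4.50122 ms.
End-to-end = 4.71 ms.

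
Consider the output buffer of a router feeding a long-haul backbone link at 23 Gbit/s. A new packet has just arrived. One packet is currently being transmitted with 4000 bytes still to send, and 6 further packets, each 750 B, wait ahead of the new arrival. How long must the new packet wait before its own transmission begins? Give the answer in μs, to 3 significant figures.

Each queued packet: L/R = 6000/23000000000 = 0.26087 μs.
6 queued → 1.56522 μs.
Plus remaining 32000 bits of current packet: 1.3913 μs.
Queuing delay = 2.96 μs.

2.96 μs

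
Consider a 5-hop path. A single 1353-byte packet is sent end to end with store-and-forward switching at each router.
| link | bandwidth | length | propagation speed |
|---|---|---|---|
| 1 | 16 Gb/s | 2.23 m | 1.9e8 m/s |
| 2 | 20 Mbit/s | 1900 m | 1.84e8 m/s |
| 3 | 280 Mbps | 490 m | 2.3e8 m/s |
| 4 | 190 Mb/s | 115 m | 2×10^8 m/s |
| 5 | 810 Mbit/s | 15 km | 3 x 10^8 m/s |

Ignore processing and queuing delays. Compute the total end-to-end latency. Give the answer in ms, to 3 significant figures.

0.714 ms

L = 1353 × 8 = 10824 bits.
Transmission delays (L/R per hop): 0.0006765, 0.5412, 0.0386571, 0.0569684, 0.013363 ms; sum = 0.650865 ms.
Propagation delays (d/s per hop): 1.17368e-05, 0.0103261, 0.00213043, 0.000575, 0.05 ms; sum = 0.0630433 ms.
End-to-end = 0.714 ms.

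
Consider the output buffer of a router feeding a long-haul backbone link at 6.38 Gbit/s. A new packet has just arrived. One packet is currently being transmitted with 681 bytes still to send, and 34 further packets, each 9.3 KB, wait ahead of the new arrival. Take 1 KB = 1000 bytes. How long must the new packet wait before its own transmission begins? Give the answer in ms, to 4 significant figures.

0.3973 ms

Each queued packet: L/R = 74400/6380000000 = 0.0116614 ms.
34 queued → 0.396489 ms.
Plus remaining 5448 bits of current packet: 0.000853918 ms.
Queuing delay = 0.3973 ms.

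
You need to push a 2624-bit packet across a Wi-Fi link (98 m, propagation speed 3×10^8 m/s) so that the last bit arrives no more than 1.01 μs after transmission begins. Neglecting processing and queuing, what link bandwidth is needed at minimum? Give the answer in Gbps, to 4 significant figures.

3.840 Gbps

Propagation delay = 98 / 300000000 = 0.326667 μs.
Transmission budget = 1.01 − 0.326667 = 0.683333 μs.
R ≥ L / t_tx = 2624 bits / 6.83333e-07 s = 3.840 Gbps.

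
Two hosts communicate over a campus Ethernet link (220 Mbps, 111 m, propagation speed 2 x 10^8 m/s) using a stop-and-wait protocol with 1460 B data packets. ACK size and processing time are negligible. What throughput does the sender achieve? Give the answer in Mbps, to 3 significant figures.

215 Mbps

t_tx = L/R = 11680/220000000 = 5.30909e-05 s.
t_prop = 111/200000000 = 5.55e-07 s; RTT = 1.11e-06 s.
Cycle = t_tx + RTT = 5.42009e-05 s.
Throughput = L / cycle = 11680 / 5.42009e-05 = 215 Mbps.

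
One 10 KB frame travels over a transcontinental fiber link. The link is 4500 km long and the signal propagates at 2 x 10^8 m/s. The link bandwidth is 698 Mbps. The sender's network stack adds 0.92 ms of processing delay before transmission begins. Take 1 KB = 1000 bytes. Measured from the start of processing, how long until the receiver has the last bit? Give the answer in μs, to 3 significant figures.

L = 80000 bits.
Transmission delay = L/R = 80000 / 698000000 = 114.613 μs.
Propagation delay = d/s = 4500000 m / 200000000 m/s = 22500 μs.
Plus processing delay 0.92 ms = 920 μs.
Total = 23500 μs.

23500 μs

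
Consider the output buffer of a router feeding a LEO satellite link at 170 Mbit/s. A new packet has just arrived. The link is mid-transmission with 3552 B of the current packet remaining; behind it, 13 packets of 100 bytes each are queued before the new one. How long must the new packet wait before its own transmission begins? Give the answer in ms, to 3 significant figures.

0.228 ms

Each queued packet: L/R = 800/170000000 = 0.00470588 ms.
13 queued → 0.0611765 ms.
Plus remaining 28416 bits of current packet: 0.167153 ms.
Queuing delay = 0.228 ms.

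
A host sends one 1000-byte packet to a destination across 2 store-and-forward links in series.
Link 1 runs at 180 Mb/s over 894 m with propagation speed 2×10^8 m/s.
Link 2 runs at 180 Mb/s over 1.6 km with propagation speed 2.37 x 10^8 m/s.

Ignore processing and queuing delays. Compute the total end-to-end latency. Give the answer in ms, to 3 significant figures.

0.100 ms

L = 1000 × 8 = 8000 bits.
Transmission delays (L/R per hop): 0.0444444, 0.0444444 ms; sum = 0.0888889 ms.
Propagation delays (d/s per hop): 0.00447, 0.00675105 ms; sum = 0.0112211 ms.
End-to-end = 0.100 ms.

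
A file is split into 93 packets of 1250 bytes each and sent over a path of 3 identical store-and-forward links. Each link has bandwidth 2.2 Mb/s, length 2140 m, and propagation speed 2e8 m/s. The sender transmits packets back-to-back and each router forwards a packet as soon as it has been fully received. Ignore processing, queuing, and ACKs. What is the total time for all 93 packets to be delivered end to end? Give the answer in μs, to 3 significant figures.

432000 μs

Per-hop transmission t_tx = L/R = 10000/2200000 = 4545.45 μs.
Per-hop propagation t_prop = 2140/200000000 = 10.7 μs.
Pipeline fill: first packet needs 3·t_tx to clear all hops; remaining 92 packets each add one t_tx.
Total = (3+93-1)·t_tx + 3·t_prop = 95·4545.45 + 3·10.7 = 432000 μs.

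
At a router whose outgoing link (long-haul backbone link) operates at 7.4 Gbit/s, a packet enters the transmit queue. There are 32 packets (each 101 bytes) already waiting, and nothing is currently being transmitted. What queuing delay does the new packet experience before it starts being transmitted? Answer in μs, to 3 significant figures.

3.49 μs

Each queued packet: L/R = 808/7400000000 = 0.109189 μs.
32 queued → 3.49405 μs.
Queuing delay = 3.49 μs.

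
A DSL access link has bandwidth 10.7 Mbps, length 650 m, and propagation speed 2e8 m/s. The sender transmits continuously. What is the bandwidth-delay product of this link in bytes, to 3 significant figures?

Propagation delay = 650 / 200000000 = 3.25e-06 s.
BDP = R × t_prop = 10700000 × 3.25e-06 = 34.775 bits.
In bytes: 34.775/8 = 4.35 bytes.

4.35 bytes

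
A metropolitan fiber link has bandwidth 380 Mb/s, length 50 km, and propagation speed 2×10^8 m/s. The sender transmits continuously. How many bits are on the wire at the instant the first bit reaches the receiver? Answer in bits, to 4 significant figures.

95000 bits

Propagation delay = 50000 / 200000000 = 0.00025 s.
BDP = R × t_prop = 380000000 × 0.00025 = 95000 bits.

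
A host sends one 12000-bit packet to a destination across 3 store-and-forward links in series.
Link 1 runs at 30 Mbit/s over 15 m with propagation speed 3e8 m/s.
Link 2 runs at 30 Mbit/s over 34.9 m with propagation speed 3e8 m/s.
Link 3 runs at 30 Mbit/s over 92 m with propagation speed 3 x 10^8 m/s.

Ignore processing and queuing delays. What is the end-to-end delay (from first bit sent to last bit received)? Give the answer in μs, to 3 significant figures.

Transmission delay per hop = L/R = 12000/30000000 = 400 μs; 3 hops → 1200 μs.
Propagation delays (d/s per hop): 0.05, 0.116333, 0.306667 μs; sum = 0.473 μs.
End-to-end = 1200 μs.

1200 μs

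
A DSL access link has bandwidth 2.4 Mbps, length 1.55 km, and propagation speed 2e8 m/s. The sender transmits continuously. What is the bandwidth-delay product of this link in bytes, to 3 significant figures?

2.33 bytes

Propagation delay = 1550 / 200000000 = 7.75e-06 s.
BDP = R × t_prop = 2400000 × 7.75e-06 = 18.6 bits.
In bytes: 18.6/8 = 2.33 bytes.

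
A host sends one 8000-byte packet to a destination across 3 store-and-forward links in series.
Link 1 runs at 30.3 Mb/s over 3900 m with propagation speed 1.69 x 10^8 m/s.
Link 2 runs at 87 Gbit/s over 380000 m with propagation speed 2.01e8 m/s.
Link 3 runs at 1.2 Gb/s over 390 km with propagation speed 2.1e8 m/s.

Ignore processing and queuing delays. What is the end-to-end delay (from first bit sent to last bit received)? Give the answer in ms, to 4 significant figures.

L = 8000 × 8 = 64000 bits.
Transmission delays (L/R per hop): 2.11221, 0.000735632, 0.0533333 ms; sum = 2.16628 ms.
Propagation delays (d/s per hop): 0.0230769, 1.89055, 1.85714 ms; sum = 3.77077 ms.
End-to-end = 5.937 ms.

5.937 ms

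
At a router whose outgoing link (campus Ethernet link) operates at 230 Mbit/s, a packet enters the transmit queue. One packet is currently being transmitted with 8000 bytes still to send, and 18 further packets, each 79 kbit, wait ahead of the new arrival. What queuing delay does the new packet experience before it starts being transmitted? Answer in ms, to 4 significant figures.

Each queued packet: L/R = 79000/230000000 = 0.343478 ms.
18 queued → 6.18261 ms.
Plus remaining 64000 bits of current packet: 0.278261 ms.
Queuing delay = 6.461 ms.

6.461 ms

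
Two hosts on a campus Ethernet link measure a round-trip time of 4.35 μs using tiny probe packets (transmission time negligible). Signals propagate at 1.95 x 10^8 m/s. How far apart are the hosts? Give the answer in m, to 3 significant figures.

424 m

One-way propagation = RTT/2 = 2.175 μs.
d = s × t = 195000000 × 2.175e-06 = 424 m.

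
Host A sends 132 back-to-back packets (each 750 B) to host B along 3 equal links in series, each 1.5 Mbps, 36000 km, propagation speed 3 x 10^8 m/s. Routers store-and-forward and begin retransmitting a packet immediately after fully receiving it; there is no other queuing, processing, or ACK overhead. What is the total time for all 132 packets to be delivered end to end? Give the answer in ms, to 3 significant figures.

896 ms

Per-hop transmission t_tx = L/R = 6000/1500000 = 4 ms.
Per-hop propagation t_prop = 36000000/300000000 = 120 ms.
Pipeline fill: first packet needs 3·t_tx to clear all hops; remaining 131 packets each add one t_tx.
Total = (3+132-1)·t_tx + 3·t_prop = 134·4 + 3·120 = 896 ms.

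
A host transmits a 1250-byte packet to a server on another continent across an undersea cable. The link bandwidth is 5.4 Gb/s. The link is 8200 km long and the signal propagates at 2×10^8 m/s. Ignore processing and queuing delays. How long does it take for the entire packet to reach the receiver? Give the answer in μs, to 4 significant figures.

L = 1250 × 8 = 10000 bits.
Transmission delay = L/R = 10000 / 5400000000 = 1.85185 μs.
Propagation delay = d/s = 8200000 m / 200000000 m/s = 41000 μs.
Total = 41000 μs.

41000 μs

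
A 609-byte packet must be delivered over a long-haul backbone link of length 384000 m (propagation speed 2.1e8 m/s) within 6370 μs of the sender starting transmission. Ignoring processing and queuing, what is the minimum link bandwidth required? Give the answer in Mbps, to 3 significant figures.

1.07 Mbps

L = 4872 bits.
Propagation delay = 384000 / 210000000 = 1828.57 μs.
Transmission budget = 6370 − 1828.57 = 4541.43 μs.
R ≥ L / t_tx = 4872 bits / 0.00454143 s = 1.07 Mbps.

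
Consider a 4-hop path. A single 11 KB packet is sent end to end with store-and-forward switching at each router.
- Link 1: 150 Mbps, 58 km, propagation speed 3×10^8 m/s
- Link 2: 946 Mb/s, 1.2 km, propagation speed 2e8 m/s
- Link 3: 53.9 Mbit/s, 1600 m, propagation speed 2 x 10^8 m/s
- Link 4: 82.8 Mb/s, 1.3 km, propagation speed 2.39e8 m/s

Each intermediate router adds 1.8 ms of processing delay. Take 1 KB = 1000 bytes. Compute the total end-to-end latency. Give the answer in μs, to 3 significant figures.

8990 μs

L = 88000 bits.
Transmission delays (L/R per hop): 586.667, 93.0233, 1632.65, 1062.8 μs; sum = 3375.14 μs.
Propagation delays (d/s per hop): 193.333, 6, 8, 5.43933 μs; sum = 212.773 μs.
Processing at 3 router(s): 3 × 1.8 ms = 5400 μs.
End-to-end = 8990 μs.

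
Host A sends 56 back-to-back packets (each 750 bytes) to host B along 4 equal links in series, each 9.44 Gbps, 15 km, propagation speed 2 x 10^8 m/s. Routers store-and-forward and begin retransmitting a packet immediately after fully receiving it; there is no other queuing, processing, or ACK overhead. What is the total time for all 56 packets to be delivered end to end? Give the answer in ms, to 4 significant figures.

0.3375 ms

Per-hop transmission t_tx = L/R = 6000/9440000000 = 0.000635593 ms.
Per-hop propagation t_prop = 15000/200000000 = 0.075 ms.
Pipeline fill: first packet needs 4·t_tx to clear all hops; remaining 55 packets each add one t_tx.
Total = (4+56-1)·t_tx + 4·t_prop = 59·0.000635593 + 4·0.075 = 0.3375 ms.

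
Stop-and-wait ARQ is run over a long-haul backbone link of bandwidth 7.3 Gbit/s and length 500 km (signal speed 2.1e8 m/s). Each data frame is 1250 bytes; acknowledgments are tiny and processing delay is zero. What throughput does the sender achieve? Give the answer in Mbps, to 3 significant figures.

2.10 Mbps

t_tx = L/R = 10000/7300000000 = 1.36986e-06 s.
t_prop = 500000/210000000 = 0.00238095 s; RTT = 0.0047619 s.
Cycle = t_tx + RTT = 0.00476327 s.
Throughput = L / cycle = 10000 / 0.00476327 = 2.10 Mbps.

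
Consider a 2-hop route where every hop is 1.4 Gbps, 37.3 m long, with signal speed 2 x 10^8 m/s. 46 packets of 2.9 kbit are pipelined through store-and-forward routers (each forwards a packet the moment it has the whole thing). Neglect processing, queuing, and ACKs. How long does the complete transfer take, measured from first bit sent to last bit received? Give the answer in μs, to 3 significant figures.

Per-hop transmission t_tx = L/R = 2900/1400000000 = 2.07143 μs.
Per-hop propagation t_prop = 37.3/200000000 = 0.1865 μs.
Pipeline fill: first packet needs 2·t_tx to clear all hops; remaining 45 packets each add one t_tx.
Total = (2+46-1)·t_tx + 2·t_prop = 47·2.07143 + 2·0.1865 = 97.7 μs.

97.7 μs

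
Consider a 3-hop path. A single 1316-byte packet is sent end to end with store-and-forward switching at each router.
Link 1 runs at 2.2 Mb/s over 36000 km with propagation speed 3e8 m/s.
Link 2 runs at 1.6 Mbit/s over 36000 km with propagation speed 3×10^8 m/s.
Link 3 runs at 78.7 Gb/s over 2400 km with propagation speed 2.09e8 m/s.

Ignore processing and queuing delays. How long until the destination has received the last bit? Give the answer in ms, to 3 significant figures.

263 ms

L = 1316 × 8 = 10528 bits.
Transmission delays (L/R per hop): 4.78545, 6.58, 0.000133774 ms; sum = 11.3656 ms.
Propagation delays (d/s per hop): 120, 120, 11.4833 ms; sum = 251.483 ms.
End-to-end = 263 ms.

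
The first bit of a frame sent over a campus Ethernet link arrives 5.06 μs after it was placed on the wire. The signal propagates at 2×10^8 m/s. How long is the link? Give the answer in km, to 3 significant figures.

d = s × t_prop = 200000000 × 5.06e-06 = 1.01 km.

1.01 km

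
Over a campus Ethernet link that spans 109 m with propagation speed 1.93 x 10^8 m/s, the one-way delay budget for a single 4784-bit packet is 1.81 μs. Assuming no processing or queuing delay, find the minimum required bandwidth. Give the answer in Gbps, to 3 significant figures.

3.84 Gbps

Propagation delay = 109 / 193000000 = 0.564767 μs.
Transmission budget = 1.81 − 0.564767 = 1.24523 μs.
R ≥ L / t_tx = 4784 bits / 1.24523e-06 s = 3.84 Gbps.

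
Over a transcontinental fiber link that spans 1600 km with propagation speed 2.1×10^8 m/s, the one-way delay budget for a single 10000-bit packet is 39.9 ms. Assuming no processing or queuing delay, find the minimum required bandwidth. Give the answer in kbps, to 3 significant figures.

310 kbps

Propagation delay = 1600000 / 210000000 = 7.61905 ms.
Transmission budget = 39.9 − 7.61905 = 32.281 ms.
R ≥ L / t_tx = 10000 bits / 0.032281 s = 310 kbps.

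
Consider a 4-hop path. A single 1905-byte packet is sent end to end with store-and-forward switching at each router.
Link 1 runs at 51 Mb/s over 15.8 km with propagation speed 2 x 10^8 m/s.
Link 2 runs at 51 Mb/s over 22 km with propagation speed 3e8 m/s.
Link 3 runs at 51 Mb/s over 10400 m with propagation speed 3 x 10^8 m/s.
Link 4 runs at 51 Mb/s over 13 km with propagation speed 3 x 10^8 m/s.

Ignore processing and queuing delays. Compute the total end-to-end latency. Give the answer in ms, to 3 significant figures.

1.43 ms

L = 1905 × 8 = 15240 bits.
Transmission delay per hop = L/R = 15240/51000000 = 0.298824 ms; 4 hops → 1.19529 ms.
Propagation delays (d/s per hop): 0.079, 0.0733333, 0.0346667, 0.0433333 ms; sum = 0.230333 ms.
End-to-end = 1.43 ms.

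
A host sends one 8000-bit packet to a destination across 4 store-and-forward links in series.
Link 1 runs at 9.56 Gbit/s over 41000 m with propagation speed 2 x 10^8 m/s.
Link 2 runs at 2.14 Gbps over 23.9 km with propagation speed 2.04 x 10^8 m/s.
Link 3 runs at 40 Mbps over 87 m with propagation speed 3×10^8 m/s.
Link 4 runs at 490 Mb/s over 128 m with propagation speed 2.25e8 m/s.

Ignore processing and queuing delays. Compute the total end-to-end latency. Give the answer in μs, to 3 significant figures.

544 μs

Transmission delays (L/R per hop): 0.83682, 3.73832, 200, 16.3265 μs; sum = 220.902 μs.
Propagation delays (d/s per hop): 205, 117.157, 0.29, 0.568889 μs; sum = 323.016 μs.
End-to-end = 544 μs.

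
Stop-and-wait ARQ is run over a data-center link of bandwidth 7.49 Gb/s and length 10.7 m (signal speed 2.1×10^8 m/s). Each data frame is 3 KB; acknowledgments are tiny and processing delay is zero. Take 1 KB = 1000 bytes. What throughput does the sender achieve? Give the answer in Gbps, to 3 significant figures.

t_tx = L/R = 24000/7490000000 = 3.20427e-06 s.
t_prop = 10.7/210000000 = 5.09524e-08 s; RTT = 1.01905e-07 s.
Cycle = t_tx + RTT = 3.30618e-06 s.
Throughput = L / cycle = 24000 / 3.30618e-06 = 7.26 Gbps.

7.26 Gbps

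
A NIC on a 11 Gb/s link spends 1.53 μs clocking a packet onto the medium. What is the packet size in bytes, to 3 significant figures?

L = R × t_tx = 11000000000 b/s × 1.53e-06 s = 16830 bits.
In bytes: 16830 / 8 = 2100 bytes.

2100 bytes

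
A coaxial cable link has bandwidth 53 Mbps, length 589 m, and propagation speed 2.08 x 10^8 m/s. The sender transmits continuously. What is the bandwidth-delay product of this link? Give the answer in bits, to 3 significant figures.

Propagation delay = 589 / 208000000 = 2.83173e-06 s.
BDP = R × t_prop = 53000000 × 2.83173e-06 = 150.082 bits.

150 bits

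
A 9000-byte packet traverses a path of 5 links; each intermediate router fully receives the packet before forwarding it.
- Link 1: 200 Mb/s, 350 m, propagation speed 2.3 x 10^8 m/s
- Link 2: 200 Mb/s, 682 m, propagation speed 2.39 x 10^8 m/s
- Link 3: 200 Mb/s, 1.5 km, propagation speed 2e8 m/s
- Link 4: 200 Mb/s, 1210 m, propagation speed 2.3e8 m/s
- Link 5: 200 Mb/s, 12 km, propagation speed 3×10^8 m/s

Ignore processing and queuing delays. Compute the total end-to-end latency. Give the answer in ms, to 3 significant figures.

1.86 ms

L = 9000 × 8 = 72000 bits.
Transmission delay per hop = L/R = 72000/200000000 = 0.36 ms; 5 hops → 1.8 ms.
Propagation delays (d/s per hop): 0.00152174, 0.00285356, 0.0075, 0.00526087, 0.04 ms; sum = 0.0571362 ms.
End-to-end = 1.86 ms.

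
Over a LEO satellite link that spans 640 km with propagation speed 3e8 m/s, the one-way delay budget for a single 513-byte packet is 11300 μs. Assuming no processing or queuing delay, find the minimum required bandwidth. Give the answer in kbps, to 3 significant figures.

L = 4104 bits.
Propagation delay = 640000 / 300000000 = 2133.33 μs.
Transmission budget = 11300 − 2133.33 = 9166.67 μs.
R ≥ L / t_tx = 4104 bits / 0.00916667 s = 448 kbps.

448 kbps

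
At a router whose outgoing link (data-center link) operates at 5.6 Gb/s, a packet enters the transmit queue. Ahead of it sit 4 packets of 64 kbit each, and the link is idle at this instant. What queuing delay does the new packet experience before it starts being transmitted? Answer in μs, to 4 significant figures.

45.71 μs

Each queued packet: L/R = 64000/5600000000 = 11.4286 μs.
4 queued → 45.7143 μs.
Queuing delay = 45.71 μs.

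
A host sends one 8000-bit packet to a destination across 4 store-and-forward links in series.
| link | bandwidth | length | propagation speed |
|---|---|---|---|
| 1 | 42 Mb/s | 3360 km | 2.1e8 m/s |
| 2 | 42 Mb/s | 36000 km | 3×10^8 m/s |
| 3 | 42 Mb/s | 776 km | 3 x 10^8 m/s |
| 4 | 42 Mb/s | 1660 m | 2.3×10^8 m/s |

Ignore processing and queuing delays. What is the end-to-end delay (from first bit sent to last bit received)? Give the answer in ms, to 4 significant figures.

139.4 ms

Transmission delay per hop = L/R = 8000/42000000 = 0.190476 ms; 4 hops → 0.761905 ms.
Propagation delays (d/s per hop): 16, 120, 2.58667, 0.00721739 ms; sum = 138.594 ms.
End-to-end = 139.4 ms.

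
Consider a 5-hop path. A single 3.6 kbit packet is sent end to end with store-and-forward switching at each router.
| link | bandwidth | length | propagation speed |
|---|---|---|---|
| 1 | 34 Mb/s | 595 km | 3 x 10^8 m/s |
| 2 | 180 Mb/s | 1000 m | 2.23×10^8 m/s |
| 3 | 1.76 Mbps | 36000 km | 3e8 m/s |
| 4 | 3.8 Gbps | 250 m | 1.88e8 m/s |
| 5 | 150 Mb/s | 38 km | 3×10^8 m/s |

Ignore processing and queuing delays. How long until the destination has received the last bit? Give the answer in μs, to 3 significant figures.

L = 3600 bits.
Transmission delays (L/R per hop): 105.882, 20, 2045.45, 0.947368, 24 μs; sum = 2196.28 μs.
Propagation delays (d/s per hop): 1983.33, 4.4843, 120000, 1.32979, 126.667 μs; sum = 122116 μs.
End-to-end = 124000 μs.

124000 μs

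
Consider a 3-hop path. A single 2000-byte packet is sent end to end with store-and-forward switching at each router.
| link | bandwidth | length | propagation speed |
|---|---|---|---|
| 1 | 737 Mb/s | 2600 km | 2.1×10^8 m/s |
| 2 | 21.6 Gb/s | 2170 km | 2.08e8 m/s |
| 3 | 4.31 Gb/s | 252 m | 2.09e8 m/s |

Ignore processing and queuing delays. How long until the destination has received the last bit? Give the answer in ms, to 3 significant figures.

22.8 ms

L = 2000 × 8 = 16000 bits.
Transmission delays (L/R per hop): 0.0217096, 0.000740741, 0.0037123 ms; sum = 0.0261627 ms.
Propagation delays (d/s per hop): 12.381, 10.4327, 0.00120574 ms; sum = 22.8149 ms.
End-to-end = 22.8 ms.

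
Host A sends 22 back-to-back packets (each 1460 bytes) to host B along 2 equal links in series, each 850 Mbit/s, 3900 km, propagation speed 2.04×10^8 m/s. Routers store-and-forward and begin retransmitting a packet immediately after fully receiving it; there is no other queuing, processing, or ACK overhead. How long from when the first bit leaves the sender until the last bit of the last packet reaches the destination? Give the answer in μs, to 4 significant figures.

38550 μs

Per-hop transmission t_tx = L/R = 11680/850000000 = 13.7412 μs.
Per-hop propagation t_prop = 3900000/204000000 = 19117.6 μs.
Pipeline fill: first packet needs 2·t_tx to clear all hops; remaining 21 packets each add one t_tx.
Total = (2+22-1)·t_tx + 2·t_prop = 23·13.7412 + 2·19117.6 = 38550 μs.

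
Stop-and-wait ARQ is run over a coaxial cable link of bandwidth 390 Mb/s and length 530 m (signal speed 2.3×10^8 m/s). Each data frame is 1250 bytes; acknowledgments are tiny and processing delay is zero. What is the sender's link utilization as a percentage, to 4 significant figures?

t_tx = L/R = 10000/390000000 = 2.5641e-05 s.
t_prop = 530/2.3e+08 = 2.30435e-06 s; RTT = 4.6087e-06 s.
Cycle = t_tx + RTT = 3.02497e-05 s.
Utilization = t_tx / cycle = 2.5641e-05/3.02497e-05 = 84.76 %.

84.76 %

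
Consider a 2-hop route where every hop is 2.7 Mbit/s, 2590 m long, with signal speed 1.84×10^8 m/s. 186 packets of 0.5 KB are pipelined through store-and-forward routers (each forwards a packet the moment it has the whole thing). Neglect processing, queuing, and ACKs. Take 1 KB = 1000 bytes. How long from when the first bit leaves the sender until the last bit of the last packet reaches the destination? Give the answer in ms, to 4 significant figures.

277.1 ms

Per-hop transmission t_tx = L/R = 4000/2700000 = 1.48148 ms.
Per-hop propagation t_prop = 2590/184000000 = 0.0140761 ms.
Pipeline fill: first packet needs 2·t_tx to clear all hops; remaining 185 packets each add one t_tx.
Total = (2+186-1)·t_tx + 2·t_prop = 187·1.48148 + 2·0.0140761 = 277.1 ms.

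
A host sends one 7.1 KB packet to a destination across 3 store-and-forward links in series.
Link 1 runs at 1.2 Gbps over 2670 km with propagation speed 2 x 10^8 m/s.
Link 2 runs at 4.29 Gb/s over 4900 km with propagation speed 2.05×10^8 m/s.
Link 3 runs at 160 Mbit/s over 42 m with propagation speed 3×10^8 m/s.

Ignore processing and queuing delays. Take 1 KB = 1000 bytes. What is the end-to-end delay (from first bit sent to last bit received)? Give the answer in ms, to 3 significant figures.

37.7 ms

L = 56800 bits.
Transmission delays (L/R per hop): 0.0473333, 0.0132401, 0.355 ms; sum = 0.415573 ms.
Propagation delays (d/s per hop): 13.35, 23.9024, 0.00014 ms; sum = 37.2526 ms.
End-to-end = 37.7 ms.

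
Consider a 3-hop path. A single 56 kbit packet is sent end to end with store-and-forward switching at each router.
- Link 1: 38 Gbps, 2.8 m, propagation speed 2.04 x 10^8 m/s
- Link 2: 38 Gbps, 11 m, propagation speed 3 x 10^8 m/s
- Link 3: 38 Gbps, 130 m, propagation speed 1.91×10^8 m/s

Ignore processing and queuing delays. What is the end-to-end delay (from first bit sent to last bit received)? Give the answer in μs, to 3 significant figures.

5.15 μs

L = 56000 bits.
Transmission delay per hop = L/R = 56000/38000000000 = 1.47368 μs; 3 hops → 4.42105 μs.
Propagation delays (d/s per hop): 0.0137255, 0.0366667, 0.680628 μs; sum = 0.73102 μs.
End-to-end = 5.15 μs.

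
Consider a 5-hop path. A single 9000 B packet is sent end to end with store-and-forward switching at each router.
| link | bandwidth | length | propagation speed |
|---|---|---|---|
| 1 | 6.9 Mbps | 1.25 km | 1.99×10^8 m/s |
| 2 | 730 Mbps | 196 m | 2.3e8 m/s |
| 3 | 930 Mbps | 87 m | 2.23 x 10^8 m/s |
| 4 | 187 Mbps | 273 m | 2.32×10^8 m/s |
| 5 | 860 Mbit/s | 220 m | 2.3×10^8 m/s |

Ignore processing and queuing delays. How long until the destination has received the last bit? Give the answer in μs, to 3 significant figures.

L = 9000 × 8 = 72000 bits.
Transmission delays (L/R per hop): 10434.8, 98.6301, 77.4194, 385.027, 83.7209 μs; sum = 11079.6 μs.
Propagation delays (d/s per hop): 6.28141, 0.852174, 0.390135, 1.17672, 0.956522 μs; sum = 9.65696 μs.
End-to-end = 11100 μs.

11100 μs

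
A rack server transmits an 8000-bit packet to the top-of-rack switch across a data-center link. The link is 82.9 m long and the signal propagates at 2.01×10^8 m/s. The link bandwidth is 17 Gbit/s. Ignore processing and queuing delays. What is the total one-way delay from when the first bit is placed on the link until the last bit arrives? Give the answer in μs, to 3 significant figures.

0.883 μs

Transmission delay = L/R = 8000 / 17000000000 = 0.470588 μs.
Propagation delay = d/s = 82.9 m / 2.01e+08 m/s = 0.412438 μs.
Total = 0.883 μs.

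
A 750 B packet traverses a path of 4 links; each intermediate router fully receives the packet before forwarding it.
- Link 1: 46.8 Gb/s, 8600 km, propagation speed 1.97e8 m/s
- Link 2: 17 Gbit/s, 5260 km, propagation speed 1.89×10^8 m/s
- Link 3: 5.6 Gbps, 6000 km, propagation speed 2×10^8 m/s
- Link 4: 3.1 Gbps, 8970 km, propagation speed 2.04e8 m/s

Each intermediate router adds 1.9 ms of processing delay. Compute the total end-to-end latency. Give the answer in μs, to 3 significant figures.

L = 750 × 8 = 6000 bits.
Transmission delays (L/R per hop): 0.128205, 0.352941, 1.07143, 1.93548 μs; sum = 3.48806 μs.
Propagation delays (d/s per hop): 43654.8, 27830.7, 30000, 43970.6 μs; sum = 145456 μs.
Processing at 3 router(s): 3 × 1.9 ms = 5700 μs.
End-to-end = 151000 μs.

151000 μs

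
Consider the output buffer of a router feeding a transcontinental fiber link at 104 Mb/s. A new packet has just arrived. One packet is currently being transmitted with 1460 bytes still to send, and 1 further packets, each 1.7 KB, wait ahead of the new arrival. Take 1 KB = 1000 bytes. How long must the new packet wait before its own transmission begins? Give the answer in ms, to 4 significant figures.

0.2431 ms

Each queued packet: L/R = 13600/104000000 = 0.130769 ms.
1 queued → 0.130769 ms.
Plus remaining 11680 bits of current packet: 0.112308 ms.
Queuing delay = 0.2431 ms.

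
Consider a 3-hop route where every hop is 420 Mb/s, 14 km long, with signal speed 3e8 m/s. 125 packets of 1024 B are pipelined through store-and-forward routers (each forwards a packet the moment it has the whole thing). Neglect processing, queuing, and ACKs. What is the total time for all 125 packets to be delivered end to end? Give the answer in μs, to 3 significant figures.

2620 μs

Per-hop transmission t_tx = L/R = 8192/420000000 = 19.5048 μs.
Per-hop propagation t_prop = 14000/300000000 = 46.6667 μs.
Pipeline fill: first packet needs 3·t_tx to clear all hops; remaining 124 packets each add one t_tx.
Total = (3+125-1)·t_tx + 3·t_prop = 127·19.5048 + 3·46.6667 = 2620 μs.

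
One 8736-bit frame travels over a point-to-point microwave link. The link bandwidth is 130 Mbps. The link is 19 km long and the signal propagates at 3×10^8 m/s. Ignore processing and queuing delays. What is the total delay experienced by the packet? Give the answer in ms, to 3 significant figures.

0.131 ms

Transmission delay = L/R = 8736 / 130000000 = 0.0672 ms.
Propagation delay = d/s = 19000 m / 300000000 m/s = 0.0633333 ms.
Total = 0.131 ms.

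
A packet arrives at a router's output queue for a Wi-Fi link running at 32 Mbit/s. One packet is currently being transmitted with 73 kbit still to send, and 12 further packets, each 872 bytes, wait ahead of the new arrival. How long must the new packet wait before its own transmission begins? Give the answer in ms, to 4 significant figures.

Each queued packet: L/R = 6976/32000000 = 0.218 ms.
12 queued → 2.616 ms.
Plus remaining 73000 bits of current packet: 2.28125 ms.
Queuing delay = 4.897 ms.

4.897 ms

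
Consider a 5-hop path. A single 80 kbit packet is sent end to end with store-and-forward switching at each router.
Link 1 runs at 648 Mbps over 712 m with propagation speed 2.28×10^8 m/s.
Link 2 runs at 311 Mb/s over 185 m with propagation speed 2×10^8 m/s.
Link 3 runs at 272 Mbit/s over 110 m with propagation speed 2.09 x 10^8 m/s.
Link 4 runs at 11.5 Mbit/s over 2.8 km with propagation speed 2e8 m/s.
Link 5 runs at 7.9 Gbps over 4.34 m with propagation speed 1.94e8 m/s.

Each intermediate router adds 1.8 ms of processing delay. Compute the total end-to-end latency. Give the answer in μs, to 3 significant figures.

L = 80000 bits.
Transmission delays (L/R per hop): 123.457, 257.235, 294.118, 6956.52, 10.1266 μs; sum = 7641.46 μs.
Propagation delays (d/s per hop): 3.12281, 0.925, 0.526316, 14, 0.0223711 μs; sum = 18.5965 μs.
Processing at 4 router(s): 4 × 1.8 ms = 7200 μs.
End-to-end = 14900 μs.

14900 μs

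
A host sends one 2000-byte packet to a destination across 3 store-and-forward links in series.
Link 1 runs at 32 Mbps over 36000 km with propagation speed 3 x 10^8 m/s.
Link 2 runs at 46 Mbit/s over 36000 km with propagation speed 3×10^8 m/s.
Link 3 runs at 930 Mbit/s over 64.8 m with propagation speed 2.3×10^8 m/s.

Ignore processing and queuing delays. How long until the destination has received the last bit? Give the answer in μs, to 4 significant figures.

L = 2000 × 8 = 16000 bits.
Transmission delays (L/R per hop): 500, 347.826, 17.2043 μs; sum = 865.03 μs.
Propagation delays (d/s per hop): 120000, 120000, 0.281739 μs; sum = 240000 μs.
End-to-end = 240900 μs.

240900 μs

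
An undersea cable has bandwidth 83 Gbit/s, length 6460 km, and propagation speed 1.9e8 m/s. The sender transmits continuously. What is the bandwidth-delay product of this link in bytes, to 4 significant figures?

Propagation delay = 6460000 / 190000000 = 0.034 s.
BDP = R × t_prop = 83000000000 × 0.034 = 2822000000 bits.
In bytes: 2822000000/8 = 352800000 bytes.

352800000 bytes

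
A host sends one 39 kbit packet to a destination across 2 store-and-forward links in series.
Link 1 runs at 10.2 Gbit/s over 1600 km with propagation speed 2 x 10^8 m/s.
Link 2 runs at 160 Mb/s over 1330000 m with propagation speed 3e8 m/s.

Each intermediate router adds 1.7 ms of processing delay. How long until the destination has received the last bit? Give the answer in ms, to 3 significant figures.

14.4 ms

L = 39000 bits.
Transmission delays (L/R per hop): 0.00382353, 0.24375 ms; sum = 0.247574 ms.
Propagation delays (d/s per hop): 8, 4.43333 ms; sum = 12.4333 ms.
Processing at 1 router(s): 1 × 1.7 ms = 1.7 ms.
End-to-end = 14.4 ms.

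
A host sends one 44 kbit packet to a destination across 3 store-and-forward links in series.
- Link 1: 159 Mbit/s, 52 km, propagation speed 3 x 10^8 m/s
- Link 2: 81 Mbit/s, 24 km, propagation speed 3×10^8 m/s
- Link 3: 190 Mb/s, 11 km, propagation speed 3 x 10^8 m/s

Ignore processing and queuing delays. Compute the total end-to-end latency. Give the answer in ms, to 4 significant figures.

1.342 ms

L = 44000 bits.
Transmission delays (L/R per hop): 0.27673, 0.54321, 0.231579 ms; sum = 1.05152 ms.
Propagation delays (d/s per hop): 0.173333, 0.08, 0.0366667 ms; sum = 0.29 ms.
End-to-end = 1.342 ms.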